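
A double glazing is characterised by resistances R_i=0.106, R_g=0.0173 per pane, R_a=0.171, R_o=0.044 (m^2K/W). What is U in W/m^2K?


Total thermal resistance (series):
  R_total = R_in + R_glass + R_air + R_glass + R_out
  R_total = 0.106 + 0.0173 + 0.171 + 0.0173 + 0.044 = 0.3556 m^2K/W
U-value = 1 / R_total = 1 / 0.3556 = 2.812 W/m^2K

2.812 W/m^2K


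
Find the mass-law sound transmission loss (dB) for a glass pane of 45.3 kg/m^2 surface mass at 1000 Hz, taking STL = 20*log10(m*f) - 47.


Mass law: STL = 20 * log10(m * f) - 47
  m * f = 45.3 * 1000 = 45300
  log10(45300) = 4.6561
  STL = 20 * 4.6561 - 47 = 93.122 - 47 = 46.1 dB

46.1 dB


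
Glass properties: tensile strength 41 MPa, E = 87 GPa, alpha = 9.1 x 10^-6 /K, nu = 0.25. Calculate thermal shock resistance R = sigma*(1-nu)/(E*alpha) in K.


Thermal shock resistance: R = sigma * (1 - nu) / (E * alpha)
  Numerator = 41 * (1 - 0.25) = 30.75
  Denominator = 87 * 1000 * (9.1 x 10^-6) = 0.7917
  R = 30.75 / 0.7917 = 38.8 K

38.8 K


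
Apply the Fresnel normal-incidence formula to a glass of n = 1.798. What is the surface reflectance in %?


Fresnel reflectance at normal incidence:
  R = ((n - 1)/(n + 1))^2
  (n - 1)/(n + 1) = (1.798 - 1)/(1.798 + 1) = 0.285204
  R = 0.285204^2 = 0.0813413
  R(%) = 0.0813413 * 100 = 8.134%

8.134%


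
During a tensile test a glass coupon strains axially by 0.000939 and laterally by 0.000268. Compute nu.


Poisson's ratio: nu = lateral strain / axial strain
  nu = 0.000268 / 0.000939 = 0.2854

0.2854


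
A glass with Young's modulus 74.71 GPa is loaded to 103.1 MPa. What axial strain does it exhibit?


Rearrange E = sigma / epsilon:
  epsilon = sigma / E
  E (MPa) = 74.71 * 1000 = 74710
  epsilon = 103.1 / 74710 = 0.00138

0.00138


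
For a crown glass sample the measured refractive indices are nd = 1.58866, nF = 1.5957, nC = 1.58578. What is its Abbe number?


Abbe number formula: Vd = (nd - 1) / (nF - nC)
  nd - 1 = 1.58866 - 1 = 0.58866
  nF - nC = 1.5957 - 1.58578 = 0.00992
  Vd = 0.58866 / 0.00992 = 59.34

59.34


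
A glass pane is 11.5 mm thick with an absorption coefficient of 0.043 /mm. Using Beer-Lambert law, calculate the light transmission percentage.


Beer-Lambert law: T = exp(-alpha * thickness)
  exponent = -0.043 * 11.5 = -0.4945
  T = exp(-0.4945) = 0.6099
  Percentage = 0.6099 * 100 = 60.99%

60.99%


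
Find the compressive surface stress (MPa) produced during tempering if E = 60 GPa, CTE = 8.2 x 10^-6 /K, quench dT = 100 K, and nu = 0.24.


Tempering stress: sigma = E * alpha * dT / (1 - nu)
  E (MPa) = 60 * 1000 = 60000
  Numerator = 60000 * (8.2 x 10^-6) * 100 = 49.2
  Denominator = 1 - 0.24 = 0.76
  sigma = 49.2 / 0.76 = 64.7 MPa

64.7 MPa


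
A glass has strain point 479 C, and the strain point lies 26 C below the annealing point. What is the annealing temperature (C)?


T_anneal = T_strain + gap:
  T_anneal = 479 + 26 = 505 C

505 C


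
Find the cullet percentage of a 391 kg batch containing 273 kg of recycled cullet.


Cullet ratio = (cullet mass / total batch mass) * 100
  Ratio = 273 / 391 * 100 = 69.82%

69.82%


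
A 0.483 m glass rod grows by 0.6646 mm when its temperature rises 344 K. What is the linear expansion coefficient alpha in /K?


Rearrange dL = alpha * L0 * dT for alpha:
  alpha = dL / (L0 * dT)
  alpha = (0.6646 / 1000) / (0.483 * 344) = 0.000004 /K = 4 x 10^-6 /K

4 x 10^-6 /K


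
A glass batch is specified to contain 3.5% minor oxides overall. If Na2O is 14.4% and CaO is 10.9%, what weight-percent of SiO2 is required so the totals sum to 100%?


Known pieces sum to 100%:
  SiO2 = 100 - (others + Na2O + CaO)
  SiO2 = 100 - (3.5 + 14.4 + 10.9) = 71.2%

71.2%


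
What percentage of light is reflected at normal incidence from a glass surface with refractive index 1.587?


Fresnel reflectance at normal incidence:
  R = ((n - 1)/(n + 1))^2
  (n - 1)/(n + 1) = (1.587 - 1)/(1.587 + 1) = 0.226904
  R = 0.226904^2 = 0.0514854
  R(%) = 0.0514854 * 100 = 5.149%

5.149%


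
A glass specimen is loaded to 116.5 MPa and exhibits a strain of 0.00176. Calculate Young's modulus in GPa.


Young's modulus: E = stress / strain
  E = 116.5 MPa / 0.00176 = 66193.18 MPa
Convert to GPa: 66193.18 / 1000 = 66.19 GPa

66.19 GPa


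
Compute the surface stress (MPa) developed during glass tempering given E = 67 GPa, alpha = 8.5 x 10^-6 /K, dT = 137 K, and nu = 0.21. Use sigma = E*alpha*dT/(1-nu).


Tempering stress: sigma = E * alpha * dT / (1 - nu)
  E (MPa) = 67 * 1000 = 67000
  Numerator = 67000 * (8.5 x 10^-6) * 137 = 78.0215
  Denominator = 1 - 0.21 = 0.79
  sigma = 78.0215 / 0.79 = 98.8 MPa

98.8 MPa


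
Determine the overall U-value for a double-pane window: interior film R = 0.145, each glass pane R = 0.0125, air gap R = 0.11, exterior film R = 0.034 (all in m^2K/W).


Total thermal resistance (series):
  R_total = R_in + R_glass + R_air + R_glass + R_out
  R_total = 0.145 + 0.0125 + 0.11 + 0.0125 + 0.034 = 0.314 m^2K/W
U-value = 1 / R_total = 1 / 0.314 = 3.185 W/m^2K

3.185 W/m^2K


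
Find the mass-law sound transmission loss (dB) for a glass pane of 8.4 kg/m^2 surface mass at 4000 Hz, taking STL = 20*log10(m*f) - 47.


Mass law: STL = 20 * log10(m * f) - 47
  m * f = 8.4 * 4000 = 33600
  log10(33600) = 4.52634
  STL = 20 * 4.52634 - 47 = 90.5268 - 47 = 43.5 dB

43.5 dB


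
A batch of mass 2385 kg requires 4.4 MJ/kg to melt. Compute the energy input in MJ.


Total energy = mass * specific energy
  E = 2385 * 4.4 = 10494 MJ

10494 MJ


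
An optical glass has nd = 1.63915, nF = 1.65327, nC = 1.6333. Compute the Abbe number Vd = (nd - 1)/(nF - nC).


Abbe number formula: Vd = (nd - 1) / (nF - nC)
  nd - 1 = 1.63915 - 1 = 0.63915
  nF - nC = 1.65327 - 1.6333 = 0.01997
  Vd = 0.63915 / 0.01997 = 32.01

32.01


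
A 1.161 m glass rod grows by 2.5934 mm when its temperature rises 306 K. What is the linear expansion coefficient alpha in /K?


Rearrange dL = alpha * L0 * dT for alpha:
  alpha = dL / (L0 * dT)
  alpha = (2.5934 / 1000) / (1.161 * 306) = 0.0000073 /K = 7.3 x 10^-6 /K

7.3 x 10^-6 /K


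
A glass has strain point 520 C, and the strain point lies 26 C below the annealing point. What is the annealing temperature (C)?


T_anneal = T_strain + gap:
  T_anneal = 520 + 26 = 546 C

546 C


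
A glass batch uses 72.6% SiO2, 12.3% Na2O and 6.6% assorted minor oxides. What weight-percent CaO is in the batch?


Pieces sum to 100%:
  CaO = 100 - (SiO2 + Na2O + others)
  CaO = 100 - (72.6 + 12.3 + 6.6) = 8.5%

8.5%


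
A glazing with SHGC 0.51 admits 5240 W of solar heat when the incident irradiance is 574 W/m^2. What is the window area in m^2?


Rearrange Q = Area * SHGC * Irradiance:
  Area = Q / (SHGC * Irradiance)
  Area = 5240 / (0.51 * 574) = 17.9 m^2

17.9 m^2


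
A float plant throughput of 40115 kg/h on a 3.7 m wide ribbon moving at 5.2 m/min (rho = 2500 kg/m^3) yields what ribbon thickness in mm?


Ribbon cross-section from mass balance:
  Volume rate = throughput / density = 40115 / 2500 = 16.046 m^3/h
  thickness = volume rate / (speed * 60 * width), i.e.
  thickness = throughput / (60 * speed * width * density) * 1000
  thickness = 40115 / (60 * 5.2 * 3.7 * 2500) * 1000 = 13.9 mm

13.9 mm


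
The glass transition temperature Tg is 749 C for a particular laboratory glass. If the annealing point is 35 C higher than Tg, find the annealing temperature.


The annealing temperature is Tg plus the offset:
  T_anneal = 749 + 35 = 784 C

784 C


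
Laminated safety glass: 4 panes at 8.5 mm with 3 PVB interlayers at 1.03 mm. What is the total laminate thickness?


Total thickness = glass contribution + PVB contribution
  Glass: 4 * 8.5 = 34.0 mm
  PVB: 3 * 1.03 = 3.09 mm
  Total = 34.0 + 3.09 = 37.09 mm

37.09 mm


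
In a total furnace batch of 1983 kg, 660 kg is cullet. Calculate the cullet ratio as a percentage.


Cullet ratio = (cullet mass / total batch mass) * 100
  Ratio = 660 / 1983 * 100 = 33.28%

33.28%


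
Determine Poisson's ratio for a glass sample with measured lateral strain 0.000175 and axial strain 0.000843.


Poisson's ratio: nu = lateral strain / axial strain
  nu = 0.000175 / 0.000843 = 0.2076

0.2076


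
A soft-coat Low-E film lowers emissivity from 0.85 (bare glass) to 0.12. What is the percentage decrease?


Percentage reduction = (1 - coated/uncoated) * 100
  Ratio = 0.12 / 0.85 = 0.1412
  Reduction = (1 - 0.1412) * 100 = 85.9%

85.9%


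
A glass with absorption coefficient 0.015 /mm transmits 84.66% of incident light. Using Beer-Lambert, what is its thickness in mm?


Rearrange T = exp(-alpha * thickness):
  thickness = -ln(T) / alpha
  T = 84.66/100 = 0.8466
  ln(T) = -0.16653
  -ln(T) = 0.16653
  thickness = 0.16653 / 0.015 = 11.1 mm

11.1 mm


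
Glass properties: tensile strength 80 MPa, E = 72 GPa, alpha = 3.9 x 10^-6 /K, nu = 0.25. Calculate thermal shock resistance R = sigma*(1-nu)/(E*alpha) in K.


Thermal shock resistance: R = sigma * (1 - nu) / (E * alpha)
  Numerator = 80 * (1 - 0.25) = 60.0
  Denominator = 72 * 1000 * (3.9 x 10^-6) = 0.2808
  R = 60.0 / 0.2808 = 213.7 K

213.7 K


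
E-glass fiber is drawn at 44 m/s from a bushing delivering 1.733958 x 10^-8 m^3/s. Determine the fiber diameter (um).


Cross-sectional area from continuity:
  A = Q / v = 1.733958 x 10^-8 / 44 = 3.940814 x 10^-10 m^2
Diameter from circular cross-section:
  d = sqrt(4A / pi) * 10^6 (m -> um)
  d = sqrt(4 * 3.940814 x 10^-10 / pi) * 10^6 = 22.4 um

22.4 um


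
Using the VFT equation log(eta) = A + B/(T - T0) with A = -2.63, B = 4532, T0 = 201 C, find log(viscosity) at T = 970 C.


VFT equation: log(eta) = A + B / (T - T0)
  T - T0 = 970 - 201 = 769
  B / (T - T0) = 4532 / 769 = 5.893
  log(eta) = -2.63 + 5.893 = 3.263

3.263


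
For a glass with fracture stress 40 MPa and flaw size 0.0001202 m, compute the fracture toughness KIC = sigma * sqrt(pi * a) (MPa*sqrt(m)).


Fracture toughness: KIC = sigma * sqrt(pi * a)
  pi * a = pi * 0.0001202 = 0.000377619
  sqrt(pi * a) = 0.019432
  KIC = 40 * 0.019432 = 0.777 MPa*sqrt(m)

0.777 MPa*sqrt(m)


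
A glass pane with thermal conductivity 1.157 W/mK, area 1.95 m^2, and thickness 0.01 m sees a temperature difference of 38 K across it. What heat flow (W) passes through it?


Fourier's law: Q = k * A * dT / t
  Q = 1.157 * 1.95 * 38 / 0.01
  Q = 85.7337 / 0.01 = 8573.4 W

8573.4 W


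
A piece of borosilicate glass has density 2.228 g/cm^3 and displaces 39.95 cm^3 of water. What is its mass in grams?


Rearrange rho = m / V:
  m = rho * V
  m = 2.228 * 39.95 = 89.009 g

89.009 g


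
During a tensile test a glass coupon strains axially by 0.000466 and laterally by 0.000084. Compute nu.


Poisson's ratio: nu = lateral strain / axial strain
  nu = 0.000084 / 0.000466 = 0.1803

0.1803


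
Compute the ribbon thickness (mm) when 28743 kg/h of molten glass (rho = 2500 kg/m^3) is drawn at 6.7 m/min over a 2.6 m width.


Ribbon cross-section from mass balance:
  Volume rate = throughput / density = 28743 / 2500 = 11.4972 m^3/h
  thickness = volume rate / (speed * 60 * width), i.e.
  thickness = throughput / (60 * speed * width * density) * 1000
  thickness = 28743 / (60 * 6.7 * 2.6 * 2500) * 1000 = 11.0 mm

11.0 mm


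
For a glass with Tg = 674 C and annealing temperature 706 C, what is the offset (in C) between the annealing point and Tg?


Offset = T_anneal - Tg:
  offset = 706 - 674 = 32 C

32 C


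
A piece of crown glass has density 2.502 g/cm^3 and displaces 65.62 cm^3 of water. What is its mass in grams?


Rearrange rho = m / V:
  m = rho * V
  m = 2.502 * 65.62 = 164.181 g

164.181 g


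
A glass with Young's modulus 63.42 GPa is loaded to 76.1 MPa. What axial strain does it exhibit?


Rearrange E = sigma / epsilon:
  epsilon = sigma / E
  E (MPa) = 63.42 * 1000 = 63420
  epsilon = 76.1 / 63420 = 0.0012

0.0012


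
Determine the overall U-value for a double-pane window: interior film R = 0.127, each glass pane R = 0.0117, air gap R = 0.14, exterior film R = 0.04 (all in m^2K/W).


Total thermal resistance (series):
  R_total = R_in + R_glass + R_air + R_glass + R_out
  R_total = 0.127 + 0.0117 + 0.14 + 0.0117 + 0.04 = 0.3304 m^2K/W
U-value = 1 / R_total = 1 / 0.3304 = 3.027 W/m^2K

3.027 W/m^2K


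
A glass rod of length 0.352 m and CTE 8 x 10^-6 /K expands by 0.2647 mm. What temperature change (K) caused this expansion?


Rearrange dL = alpha * L0 * dT for dT:
  dT = dL / (alpha * L0)
  dL (m) = 0.2647 / 1000 = 0.0002647
  dT = 0.0002647 / ((8 x 10^-6) * 0.352) = 94.0 K

94.0 K


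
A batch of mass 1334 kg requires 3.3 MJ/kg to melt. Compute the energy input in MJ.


Total energy = mass * specific energy
  E = 1334 * 3.3 = 4402.2 MJ

4402.2 MJ


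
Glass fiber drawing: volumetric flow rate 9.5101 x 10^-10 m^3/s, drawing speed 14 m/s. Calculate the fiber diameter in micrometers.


Cross-sectional area from continuity:
  A = Q / v = 9.5101 x 10^-10 / 14 = 6.792929 x 10^-11 m^2
Diameter from circular cross-section:
  d = sqrt(4A / pi) * 10^6 (m -> um)
  d = sqrt(4 * 6.792929 x 10^-11 / pi) * 10^6 = 9.3 um

9.3 um


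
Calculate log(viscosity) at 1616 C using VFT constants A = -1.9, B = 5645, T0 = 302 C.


VFT equation: log(eta) = A + B / (T - T0)
  T - T0 = 1616 - 302 = 1314
  B / (T - T0) = 5645 / 1314 = 4.296
  log(eta) = -1.9 + 4.296 = 2.396

2.396


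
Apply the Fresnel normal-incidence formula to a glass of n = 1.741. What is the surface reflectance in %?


Fresnel reflectance at normal incidence:
  R = ((n - 1)/(n + 1))^2
  (n - 1)/(n + 1) = (1.741 - 1)/(1.741 + 1) = 0.270339
  R = 0.270339^2 = 0.0730832
  R(%) = 0.0730832 * 100 = 7.308%

7.308%


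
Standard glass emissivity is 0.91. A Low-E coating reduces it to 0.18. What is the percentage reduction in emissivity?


Percentage reduction = (1 - coated/uncoated) * 100
  Ratio = 0.18 / 0.91 = 0.1978
  Reduction = (1 - 0.1978) * 100 = 80.2%

80.2%


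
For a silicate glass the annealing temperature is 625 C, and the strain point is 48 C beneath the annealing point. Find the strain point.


Strain point = annealing point - difference:
  T_strain = 625 - 48 = 577 C

577 C


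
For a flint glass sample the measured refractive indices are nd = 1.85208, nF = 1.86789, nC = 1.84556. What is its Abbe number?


Abbe number formula: Vd = (nd - 1) / (nF - nC)
  nd - 1 = 1.85208 - 1 = 0.85208
  nF - nC = 1.86789 - 1.84556 = 0.02233
  Vd = 0.85208 / 0.02233 = 38.16

38.16


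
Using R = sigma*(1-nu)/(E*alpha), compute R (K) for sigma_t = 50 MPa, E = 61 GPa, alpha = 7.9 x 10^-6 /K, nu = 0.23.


Thermal shock resistance: R = sigma * (1 - nu) / (E * alpha)
  Numerator = 50 * (1 - 0.23) = 38.5
  Denominator = 61 * 1000 * (7.9 x 10^-6) = 0.4819
  R = 38.5 / 0.4819 = 79.9 K

79.9 K


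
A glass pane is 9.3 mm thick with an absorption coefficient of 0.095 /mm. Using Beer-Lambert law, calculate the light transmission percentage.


Beer-Lambert law: T = exp(-alpha * thickness)
  exponent = -0.095 * 9.3 = -0.8835
  T = exp(-0.8835) = 0.4133
  Percentage = 0.4133 * 100 = 41.33%

41.33%


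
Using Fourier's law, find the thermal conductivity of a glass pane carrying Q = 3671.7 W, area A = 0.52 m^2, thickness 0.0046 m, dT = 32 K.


Fourier's law rearranged: k = Q * t / (A * dT)
  Numerator = 3671.7 * 0.0046 = 16.88982
  Denominator = 0.52 * 32 = 16.64
  k = 16.88982 / 16.64 = 1.015 W/mK

1.015 W/mK


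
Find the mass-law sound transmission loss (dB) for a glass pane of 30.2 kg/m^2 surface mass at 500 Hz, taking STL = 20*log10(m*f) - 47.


Mass law: STL = 20 * log10(m * f) - 47
  m * f = 30.2 * 500 = 15100
  log10(15100) = 4.17898
  STL = 20 * 4.17898 - 47 = 83.5796 - 47 = 36.6 dB

36.6 dB


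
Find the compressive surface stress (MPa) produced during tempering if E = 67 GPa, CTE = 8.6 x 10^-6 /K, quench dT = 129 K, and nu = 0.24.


Tempering stress: sigma = E * alpha * dT / (1 - nu)
  E (MPa) = 67 * 1000 = 67000
  Numerator = 67000 * (8.6 x 10^-6) * 129 = 74.3298
  Denominator = 1 - 0.24 = 0.76
  sigma = 74.3298 / 0.76 = 97.8 MPa

97.8 MPa


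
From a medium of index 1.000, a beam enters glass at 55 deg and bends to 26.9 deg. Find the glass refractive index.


Apply Snell's law: n1 * sin(theta1) = n2 * sin(theta2)
  n2 = n1 * sin(theta1) / sin(theta2)
  sin(55) = 0.819152
  sin(26.9) = 0.452435
  n2 = 1.000 * 0.819152 / 0.452435 = 1.8105

1.8105


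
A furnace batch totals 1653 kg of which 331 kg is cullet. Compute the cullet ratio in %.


Cullet ratio = (cullet mass / total batch mass) * 100
  Ratio = 331 / 1653 * 100 = 20.02%

20.02%


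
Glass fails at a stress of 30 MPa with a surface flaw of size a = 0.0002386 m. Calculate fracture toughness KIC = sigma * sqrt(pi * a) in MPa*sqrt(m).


Fracture toughness: KIC = sigma * sqrt(pi * a)
  pi * a = pi * 0.0002386 = 0.000749584
  sqrt(pi * a) = 0.027379
  KIC = 30 * 0.027379 = 0.821 MPa*sqrt(m)

0.821 MPa*sqrt(m)


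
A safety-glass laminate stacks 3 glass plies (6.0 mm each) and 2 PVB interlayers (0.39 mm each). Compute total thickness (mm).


Total thickness = glass contribution + PVB contribution
  Glass: 3 * 6.0 = 18.0 mm
  PVB: 2 * 0.39 = 0.78 mm
  Total = 18.0 + 0.78 = 18.78 mm

18.78 mm


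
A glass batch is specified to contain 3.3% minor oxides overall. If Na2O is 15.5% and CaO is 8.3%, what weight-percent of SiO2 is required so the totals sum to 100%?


Known pieces sum to 100%:
  SiO2 = 100 - (others + Na2O + CaO)
  SiO2 = 100 - (3.3 + 15.5 + 8.3) = 72.9%

72.9%


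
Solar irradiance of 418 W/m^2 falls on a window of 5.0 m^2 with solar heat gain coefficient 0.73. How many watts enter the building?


Solar heat gain: Q = Area * SHGC * Irradiance
  Q = 5.0 * 0.73 * 418 = 1525.7 W

1525.7 W


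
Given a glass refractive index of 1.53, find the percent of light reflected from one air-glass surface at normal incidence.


Fresnel reflectance at normal incidence:
  R = ((n - 1)/(n + 1))^2
  (n - 1)/(n + 1) = (1.53 - 1)/(1.53 + 1) = 0.209486
  R = 0.209486^2 = 0.0438844
  R(%) = 0.0438844 * 100 = 4.388%

4.388%


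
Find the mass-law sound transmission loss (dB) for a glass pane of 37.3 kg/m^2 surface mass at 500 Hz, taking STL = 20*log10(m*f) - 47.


Mass law: STL = 20 * log10(m * f) - 47
  m * f = 37.3 * 500 = 18650
  log10(18650) = 4.27068
  STL = 20 * 4.27068 - 47 = 85.4136 - 47 = 38.4 dB

38.4 dB


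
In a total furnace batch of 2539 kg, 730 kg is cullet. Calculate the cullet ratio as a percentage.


Cullet ratio = (cullet mass / total batch mass) * 100
  Ratio = 730 / 2539 * 100 = 28.75%

28.75%


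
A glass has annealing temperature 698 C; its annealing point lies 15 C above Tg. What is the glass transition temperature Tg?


Rearrange T_anneal = Tg + offset for Tg:
  Tg = T_anneal - offset = 698 - 15 = 683 C

683 C


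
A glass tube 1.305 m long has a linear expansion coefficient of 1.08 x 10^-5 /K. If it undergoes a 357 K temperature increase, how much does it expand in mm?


Thermal expansion formula: dL = alpha * L0 * dT
  dL = (1.08 x 10^-5) * 1.305 * 357 = 0.00503156 m
Convert to mm: 0.00503156 * 1000 = 5.0316 mm

5.0316 mm


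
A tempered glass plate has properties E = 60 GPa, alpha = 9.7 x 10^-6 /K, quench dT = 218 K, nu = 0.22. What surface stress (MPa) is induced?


Tempering stress: sigma = E * alpha * dT / (1 - nu)
  E (MPa) = 60 * 1000 = 60000
  Numerator = 60000 * (9.7 x 10^-6) * 218 = 126.876
  Denominator = 1 - 0.22 = 0.78
  sigma = 126.876 / 0.78 = 162.7 MPa

162.7 MPa


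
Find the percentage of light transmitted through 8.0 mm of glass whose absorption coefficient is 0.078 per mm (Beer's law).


Beer-Lambert law: T = exp(-alpha * thickness)
  exponent = -0.078 * 8.0 = -0.624
  T = exp(-0.624) = 0.5358
  Percentage = 0.5358 * 100 = 53.58%

53.58%


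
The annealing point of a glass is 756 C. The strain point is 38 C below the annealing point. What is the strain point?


Strain point = annealing point - difference:
  T_strain = 756 - 38 = 718 C

718 C


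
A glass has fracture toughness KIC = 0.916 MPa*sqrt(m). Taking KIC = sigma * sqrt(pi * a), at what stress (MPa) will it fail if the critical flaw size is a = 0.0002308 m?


Rearrange KIC = sigma * sqrt(pi * a):
  sigma = KIC / sqrt(pi * a)
  sqrt(pi * 0.0002308) = 0.026927
  sigma = 0.916 / 0.026927 = 34.02 MPa

34.02 MPa


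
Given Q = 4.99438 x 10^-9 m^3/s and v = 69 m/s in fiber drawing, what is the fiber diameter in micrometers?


Cross-sectional area from continuity:
  A = Q / v = 4.99438 x 10^-9 / 69 = 7.238232 x 10^-11 m^2
Diameter from circular cross-section:
  d = sqrt(4A / pi) * 10^6 (m -> um)
  d = sqrt(4 * 7.238232 x 10^-11 / pi) * 10^6 = 9.6 um

9.6 um


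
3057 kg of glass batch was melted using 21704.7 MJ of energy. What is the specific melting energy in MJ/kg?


Rearrange E = m * s for s:
  s = E / m
  s = 21704.7 / 3057 = 7.1 MJ/kg

7.1 MJ/kg


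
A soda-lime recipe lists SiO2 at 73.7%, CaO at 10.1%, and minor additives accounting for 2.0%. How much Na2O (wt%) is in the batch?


Pieces sum to 100%:
  Na2O = 100 - (SiO2 + CaO + others)
  Na2O = 100 - (73.7 + 10.1 + 2.0) = 14.2%

14.2%


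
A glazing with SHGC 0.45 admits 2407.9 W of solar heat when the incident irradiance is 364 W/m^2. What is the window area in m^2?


Rearrange Q = Area * SHGC * Irradiance:
  Area = Q / (SHGC * Irradiance)
  Area = 2407.9 / (0.45 * 364) = 14.7 m^2

14.7 m^2


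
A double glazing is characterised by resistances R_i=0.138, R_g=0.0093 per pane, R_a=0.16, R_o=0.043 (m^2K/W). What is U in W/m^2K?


Total thermal resistance (series):
  R_total = R_in + R_glass + R_air + R_glass + R_out
  R_total = 0.138 + 0.0093 + 0.16 + 0.0093 + 0.043 = 0.3596 m^2K/W
U-value = 1 / R_total = 1 / 0.3596 = 2.781 W/m^2K

2.781 W/m^2K


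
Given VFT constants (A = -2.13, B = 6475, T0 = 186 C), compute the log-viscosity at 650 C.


VFT equation: log(eta) = A + B / (T - T0)
  T - T0 = 650 - 186 = 464
  B / (T - T0) = 6475 / 464 = 13.955
  log(eta) = -2.13 + 13.955 = 11.825

11.825


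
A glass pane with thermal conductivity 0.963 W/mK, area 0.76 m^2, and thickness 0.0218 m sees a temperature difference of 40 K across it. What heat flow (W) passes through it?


Fourier's law: Q = k * A * dT / t
  Q = 0.963 * 0.76 * 40 / 0.0218
  Q = 29.2752 / 0.0218 = 1342.9 W

1342.9 W


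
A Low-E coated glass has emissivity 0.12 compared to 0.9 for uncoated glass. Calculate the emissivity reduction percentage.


Percentage reduction = (1 - coated/uncoated) * 100
  Ratio = 0.12 / 0.9 = 0.1333
  Reduction = (1 - 0.1333) * 100 = 86.7%

86.7%


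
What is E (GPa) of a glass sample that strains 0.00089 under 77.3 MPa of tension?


Young's modulus: E = stress / strain
  E = 77.3 MPa / 0.00089 = 86853.93 MPa
Convert to GPa: 86853.93 / 1000 = 86.85 GPa

86.85 GPa


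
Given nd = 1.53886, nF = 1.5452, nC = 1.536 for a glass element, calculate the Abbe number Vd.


Abbe number formula: Vd = (nd - 1) / (nF - nC)
  nd - 1 = 1.53886 - 1 = 0.53886
  nF - nC = 1.5452 - 1.536 = 0.0092
  Vd = 0.53886 / 0.0092 = 58.57

58.57


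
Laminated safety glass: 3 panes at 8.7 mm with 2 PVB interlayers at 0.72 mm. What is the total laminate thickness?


Total thickness = glass contribution + PVB contribution
  Glass: 3 * 8.7 = 26.1 mm
  PVB: 2 * 0.72 = 1.44 mm
  Total = 26.1 + 1.44 = 27.54 mm

27.54 mm


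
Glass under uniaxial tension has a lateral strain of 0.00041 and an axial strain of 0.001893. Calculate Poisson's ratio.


Poisson's ratio: nu = lateral strain / axial strain
  nu = 0.00041 / 0.001893 = 0.2166

0.2166


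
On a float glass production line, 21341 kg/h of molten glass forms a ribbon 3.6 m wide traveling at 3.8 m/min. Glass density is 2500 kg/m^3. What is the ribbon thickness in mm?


Ribbon cross-section from mass balance:
  Volume rate = throughput / density = 21341 / 2500 = 8.5364 m^3/h
  thickness = volume rate / (speed * 60 * width), i.e.
  thickness = throughput / (60 * speed * width * density) * 1000
  thickness = 21341 / (60 * 3.8 * 3.6 * 2500) * 1000 = 10.4 mm

10.4 mm


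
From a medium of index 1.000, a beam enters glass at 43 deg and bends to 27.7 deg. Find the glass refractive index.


Apply Snell's law: n1 * sin(theta1) = n2 * sin(theta2)
  n2 = n1 * sin(theta1) / sin(theta2)
  sin(43) = 0.681998
  sin(27.7) = 0.464842
  n2 = 1.000 * 0.681998 / 0.464842 = 1.4672

1.4672


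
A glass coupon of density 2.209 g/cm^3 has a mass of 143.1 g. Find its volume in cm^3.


Rearrange rho = m / V:
  V = m / rho
  V = 143.1 / 2.209 = 64.78 cm^3

64.78 cm^3


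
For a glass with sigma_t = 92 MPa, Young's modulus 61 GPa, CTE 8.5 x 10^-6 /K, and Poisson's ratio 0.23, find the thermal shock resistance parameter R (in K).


Thermal shock resistance: R = sigma * (1 - nu) / (E * alpha)
  Numerator = 92 * (1 - 0.23) = 70.84
  Denominator = 61 * 1000 * (8.5 x 10^-6) = 0.5185
  R = 70.84 / 0.5185 = 136.6 K

136.6 K


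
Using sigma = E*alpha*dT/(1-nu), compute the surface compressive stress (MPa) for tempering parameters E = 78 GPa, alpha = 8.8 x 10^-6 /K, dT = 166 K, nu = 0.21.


Tempering stress: sigma = E * alpha * dT / (1 - nu)
  E (MPa) = 78 * 1000 = 78000
  Numerator = 78000 * (8.8 x 10^-6) * 166 = 113.9424
  Denominator = 1 - 0.21 = 0.79
  sigma = 113.9424 / 0.79 = 144.2 MPa

144.2 MPa


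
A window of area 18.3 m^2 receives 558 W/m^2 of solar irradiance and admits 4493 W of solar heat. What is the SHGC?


Rearrange Q = Area * SHGC * Irradiance:
  SHGC = Q / (Area * Irradiance)
  SHGC = 4493 / (18.3 * 558) = 0.44

0.44


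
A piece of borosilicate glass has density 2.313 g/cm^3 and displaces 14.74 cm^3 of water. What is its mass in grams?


Rearrange rho = m / V:
  m = rho * V
  m = 2.313 * 14.74 = 34.094 g

34.094 g


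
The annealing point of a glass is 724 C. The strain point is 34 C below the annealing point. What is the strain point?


Strain point = annealing point - difference:
  T_strain = 724 - 34 = 690 C

690 C


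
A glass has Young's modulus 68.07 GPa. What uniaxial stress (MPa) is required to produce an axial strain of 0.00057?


Rearrange E = sigma / epsilon:
  sigma = E * epsilon
  E (MPa) = 68.07 * 1000 = 68070
  sigma = 68070 * 0.00057 = 38.8 MPa

38.8 MPa


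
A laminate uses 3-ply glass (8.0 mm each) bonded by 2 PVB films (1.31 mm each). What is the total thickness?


Total thickness = glass contribution + PVB contribution
  Glass: 3 * 8.0 = 24.0 mm
  PVB: 2 * 1.31 = 2.62 mm
  Total = 24.0 + 2.62 = 26.62 mm

26.62 mm


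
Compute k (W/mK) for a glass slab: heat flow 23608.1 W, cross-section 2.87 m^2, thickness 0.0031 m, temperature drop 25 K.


Fourier's law rearranged: k = Q * t / (A * dT)
  Numerator = 23608.1 * 0.0031 = 73.18511
  Denominator = 2.87 * 25 = 71.75
  k = 73.18511 / 71.75 = 1.02 W/mK

1.02 W/mK


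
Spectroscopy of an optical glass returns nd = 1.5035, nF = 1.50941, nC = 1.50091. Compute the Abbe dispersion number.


Abbe number formula: Vd = (nd - 1) / (nF - nC)
  nd - 1 = 1.5035 - 1 = 0.5035
  nF - nC = 1.50941 - 1.50091 = 0.0085
  Vd = 0.5035 / 0.0085 = 59.24

59.24


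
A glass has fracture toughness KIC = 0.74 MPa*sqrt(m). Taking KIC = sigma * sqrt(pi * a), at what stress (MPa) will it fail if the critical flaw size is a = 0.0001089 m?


Rearrange KIC = sigma * sqrt(pi * a):
  sigma = KIC / sqrt(pi * a)
  sqrt(pi * 0.0001089) = 0.018496
  sigma = 0.74 / 0.018496 = 40.01 MPa

40.01 MPa


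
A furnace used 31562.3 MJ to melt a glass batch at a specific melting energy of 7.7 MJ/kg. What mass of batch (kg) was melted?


Rearrange E = m * s for m:
  m = E / s
  m = 31562.3 / 7.7 = 4099.0 kg

4099.0 kg


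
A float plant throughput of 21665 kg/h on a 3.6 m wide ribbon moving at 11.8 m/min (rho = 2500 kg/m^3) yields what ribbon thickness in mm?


Ribbon cross-section from mass balance:
  Volume rate = throughput / density = 21665 / 2500 = 8.666 m^3/h
  thickness = volume rate / (speed * 60 * width), i.e.
  thickness = throughput / (60 * speed * width * density) * 1000
  thickness = 21665 / (60 * 11.8 * 3.6 * 2500) * 1000 = 3.4 mm

3.4 mm


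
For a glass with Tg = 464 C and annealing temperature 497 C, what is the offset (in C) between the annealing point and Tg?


Offset = T_anneal - Tg:
  offset = 497 - 464 = 33 C

33 C


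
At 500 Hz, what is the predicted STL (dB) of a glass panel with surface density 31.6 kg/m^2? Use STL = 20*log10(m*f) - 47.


Mass law: STL = 20 * log10(m * f) - 47
  m * f = 31.6 * 500 = 15800
  log10(15800) = 4.19866
  STL = 20 * 4.19866 - 47 = 83.9732 - 47 = 37.0 dB

37.0 dB


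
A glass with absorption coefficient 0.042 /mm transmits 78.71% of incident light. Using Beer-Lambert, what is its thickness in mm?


Rearrange T = exp(-alpha * thickness):
  thickness = -ln(T) / alpha
  T = 78.71/100 = 0.7871
  ln(T) = -0.2394
  -ln(T) = 0.2394
  thickness = 0.2394 / 0.042 = 5.7 mm

5.7 mm


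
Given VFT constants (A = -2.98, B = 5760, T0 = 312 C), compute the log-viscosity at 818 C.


VFT equation: log(eta) = A + B / (T - T0)
  T - T0 = 818 - 312 = 506
  B / (T - T0) = 5760 / 506 = 11.383
  log(eta) = -2.98 + 11.383 = 8.403

8.403


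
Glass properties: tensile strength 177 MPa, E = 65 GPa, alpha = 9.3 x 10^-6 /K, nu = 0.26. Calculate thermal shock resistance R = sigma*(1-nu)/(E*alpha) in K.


Thermal shock resistance: R = sigma * (1 - nu) / (E * alpha)
  Numerator = 177 * (1 - 0.26) = 130.98
  Denominator = 65 * 1000 * (9.3 x 10^-6) = 0.6045
  R = 130.98 / 0.6045 = 216.7 K

216.7 K


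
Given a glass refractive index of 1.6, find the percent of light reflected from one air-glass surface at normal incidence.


Fresnel reflectance at normal incidence:
  R = ((n - 1)/(n + 1))^2
  (n - 1)/(n + 1) = (1.6 - 1)/(1.6 + 1) = 0.230769
  R = 0.230769^2 = 0.0532543
  R(%) = 0.0532543 * 100 = 5.325%

5.325%


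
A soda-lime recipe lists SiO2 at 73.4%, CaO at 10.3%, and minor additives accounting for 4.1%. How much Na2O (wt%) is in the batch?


Pieces sum to 100%:
  Na2O = 100 - (SiO2 + CaO + others)
  Na2O = 100 - (73.4 + 10.3 + 4.1) = 12.2%

12.2%


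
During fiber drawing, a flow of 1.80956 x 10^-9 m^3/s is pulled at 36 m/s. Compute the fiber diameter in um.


Cross-sectional area from continuity:
  A = Q / v = 1.80956 x 10^-9 / 36 = 5.026556 x 10^-11 m^2
Diameter from circular cross-section:
  d = sqrt(4A / pi) * 10^6 (m -> um)
  d = sqrt(4 * 5.026556 x 10^-11 / pi) * 10^6 = 8.0 um

8.0 um


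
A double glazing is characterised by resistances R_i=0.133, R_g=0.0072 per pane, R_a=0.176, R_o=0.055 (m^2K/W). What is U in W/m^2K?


Total thermal resistance (series):
  R_total = R_in + R_glass + R_air + R_glass + R_out
  R_total = 0.133 + 0.0072 + 0.176 + 0.0072 + 0.055 = 0.3784 m^2K/W
U-value = 1 / R_total = 1 / 0.3784 = 2.643 W/m^2K

2.643 W/m^2K


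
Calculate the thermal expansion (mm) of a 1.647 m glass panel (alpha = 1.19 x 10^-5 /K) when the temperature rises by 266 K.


Thermal expansion formula: dL = alpha * L0 * dT
  dL = (1.19 x 10^-5) * 1.647 * 266 = 0.00521341 m
Convert to mm: 0.00521341 * 1000 = 5.2134 mm

5.2134 mm


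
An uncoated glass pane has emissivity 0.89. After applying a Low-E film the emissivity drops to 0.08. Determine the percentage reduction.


Percentage reduction = (1 - coated/uncoated) * 100
  Ratio = 0.08 / 0.89 = 0.0899
  Reduction = (1 - 0.0899) * 100 = 91.0%

91.0%


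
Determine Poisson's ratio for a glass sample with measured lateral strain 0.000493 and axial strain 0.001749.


Poisson's ratio: nu = lateral strain / axial strain
  nu = 0.000493 / 0.001749 = 0.2819

0.2819


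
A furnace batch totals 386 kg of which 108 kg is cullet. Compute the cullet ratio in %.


Cullet ratio = (cullet mass / total batch mass) * 100
  Ratio = 108 / 386 * 100 = 27.98%

27.98%


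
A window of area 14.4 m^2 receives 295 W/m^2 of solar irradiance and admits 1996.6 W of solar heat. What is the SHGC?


Rearrange Q = Area * SHGC * Irradiance:
  SHGC = Q / (Area * Irradiance)
  SHGC = 1996.6 / (14.4 * 295) = 0.47

0.47


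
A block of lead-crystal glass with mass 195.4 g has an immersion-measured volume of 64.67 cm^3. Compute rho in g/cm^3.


Use the definition of density:
  rho = mass / volume
  rho = 195.4 / 64.67 = 3.021 g/cm^3

3.021 g/cm^3


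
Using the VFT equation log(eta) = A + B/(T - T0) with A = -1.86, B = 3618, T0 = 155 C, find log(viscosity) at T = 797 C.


VFT equation: log(eta) = A + B / (T - T0)
  T - T0 = 797 - 155 = 642
  B / (T - T0) = 3618 / 642 = 5.636
  log(eta) = -1.86 + 5.636 = 3.776

3.776


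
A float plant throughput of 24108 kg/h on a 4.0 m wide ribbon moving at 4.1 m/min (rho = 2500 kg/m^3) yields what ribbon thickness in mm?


Ribbon cross-section from mass balance:
  Volume rate = throughput / density = 24108 / 2500 = 9.6432 m^3/h
  thickness = volume rate / (speed * 60 * width), i.e.
  thickness = throughput / (60 * speed * width * density) * 1000
  thickness = 24108 / (60 * 4.1 * 4.0 * 2500) * 1000 = 9.8 mm

9.8 mm


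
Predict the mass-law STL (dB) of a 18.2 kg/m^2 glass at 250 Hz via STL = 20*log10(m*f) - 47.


Mass law: STL = 20 * log10(m * f) - 47
  m * f = 18.2 * 250 = 4550
  log10(4550) = 3.65801
  STL = 20 * 3.65801 - 47 = 73.1602 - 47 = 26.2 dB

26.2 dB


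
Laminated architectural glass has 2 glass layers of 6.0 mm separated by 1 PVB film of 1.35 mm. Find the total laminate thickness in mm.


Total thickness = glass contribution + PVB contribution
  Glass: 2 * 6.0 = 12.0 mm
  PVB: 1 * 1.35 = 1.35 mm
  Total = 12.0 + 1.35 = 13.35 mm

13.35 mm


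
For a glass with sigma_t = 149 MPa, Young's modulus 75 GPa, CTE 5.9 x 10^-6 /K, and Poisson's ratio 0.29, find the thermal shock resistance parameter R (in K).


Thermal shock resistance: R = sigma * (1 - nu) / (E * alpha)
  Numerator = 149 * (1 - 0.29) = 105.79
  Denominator = 75 * 1000 * (5.9 x 10^-6) = 0.4425
  R = 105.79 / 0.4425 = 239.1 K

239.1 K


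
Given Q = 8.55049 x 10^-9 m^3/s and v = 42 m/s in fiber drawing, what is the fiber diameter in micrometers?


Cross-sectional area from continuity:
  A = Q / v = 8.55049 x 10^-9 / 42 = 2.035831 x 10^-10 m^2
Diameter from circular cross-section:
  d = sqrt(4A / pi) * 10^6 (m -> um)
  d = sqrt(4 * 2.035831 x 10^-10 / pi) * 10^6 = 16.1 um

16.1 um


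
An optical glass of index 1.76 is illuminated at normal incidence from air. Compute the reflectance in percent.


Fresnel reflectance at normal incidence:
  R = ((n - 1)/(n + 1))^2
  (n - 1)/(n + 1) = (1.76 - 1)/(1.76 + 1) = 0.275362
  R = 0.275362^2 = 0.0758242
  R(%) = 0.0758242 * 100 = 7.582%

7.582%


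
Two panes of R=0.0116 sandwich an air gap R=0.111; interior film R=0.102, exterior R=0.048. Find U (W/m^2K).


Total thermal resistance (series):
  R_total = R_in + R_glass + R_air + R_glass + R_out
  R_total = 0.102 + 0.0116 + 0.111 + 0.0116 + 0.048 = 0.2842 m^2K/W
U-value = 1 / R_total = 1 / 0.2842 = 3.519 W/m^2K

3.519 W/m^2K


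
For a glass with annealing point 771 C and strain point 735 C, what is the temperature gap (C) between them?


Gap = T_anneal - T_strain:
  gap = 771 - 735 = 36 C

36 C


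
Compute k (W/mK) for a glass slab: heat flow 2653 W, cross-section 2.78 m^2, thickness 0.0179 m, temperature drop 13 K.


Fourier's law rearranged: k = Q * t / (A * dT)
  Numerator = 2653 * 0.0179 = 47.4887
  Denominator = 2.78 * 13 = 36.14
  k = 47.4887 / 36.14 = 1.314 W/mK

1.314 W/mK


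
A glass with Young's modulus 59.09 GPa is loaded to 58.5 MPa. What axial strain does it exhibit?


Rearrange E = sigma / epsilon:
  epsilon = sigma / E
  E (MPa) = 59.09 * 1000 = 59090
  epsilon = 58.5 / 59090 = 0.00099

0.00099


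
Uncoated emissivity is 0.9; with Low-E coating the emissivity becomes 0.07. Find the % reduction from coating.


Percentage reduction = (1 - coated/uncoated) * 100
  Ratio = 0.07 / 0.9 = 0.0778
  Reduction = (1 - 0.0778) * 100 = 92.2%

92.2%


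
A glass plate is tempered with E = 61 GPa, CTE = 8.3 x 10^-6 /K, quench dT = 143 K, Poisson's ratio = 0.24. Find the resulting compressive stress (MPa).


Tempering stress: sigma = E * alpha * dT / (1 - nu)
  E (MPa) = 61 * 1000 = 61000
  Numerator = 61000 * (8.3 x 10^-6) * 143 = 72.4009
  Denominator = 1 - 0.24 = 0.76
  sigma = 72.4009 / 0.76 = 95.3 MPa

95.3 MPa


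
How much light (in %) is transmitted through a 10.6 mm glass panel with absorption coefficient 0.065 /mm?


Beer-Lambert law: T = exp(-alpha * thickness)
  exponent = -0.065 * 10.6 = -0.689
  T = exp(-0.689) = 0.5021
  Percentage = 0.5021 * 100 = 50.21%

50.21%


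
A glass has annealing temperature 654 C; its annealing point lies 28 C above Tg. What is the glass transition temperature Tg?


Rearrange T_anneal = Tg + offset for Tg:
  Tg = T_anneal - offset = 654 - 28 = 626 C

626 C


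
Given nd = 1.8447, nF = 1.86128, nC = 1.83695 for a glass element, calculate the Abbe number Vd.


Abbe number formula: Vd = (nd - 1) / (nF - nC)
  nd - 1 = 1.8447 - 1 = 0.8447
  nF - nC = 1.86128 - 1.83695 = 0.02433
  Vd = 0.8447 / 0.02433 = 34.72

34.72


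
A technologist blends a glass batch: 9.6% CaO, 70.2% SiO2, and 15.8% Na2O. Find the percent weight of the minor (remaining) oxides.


Sum the three major oxides:
  SiO2 + Na2O + CaO = 70.2 + 15.8 + 9.6 = 95.6%
Subtract from 100%:
  Others = 100 - 95.6 = 4.4%

4.4%


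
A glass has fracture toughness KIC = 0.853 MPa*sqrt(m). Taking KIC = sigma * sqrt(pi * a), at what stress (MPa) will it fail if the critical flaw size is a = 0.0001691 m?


Rearrange KIC = sigma * sqrt(pi * a):
  sigma = KIC / sqrt(pi * a)
  sqrt(pi * 0.0001691) = 0.023049
  sigma = 0.853 / 0.023049 = 37.01 MPa

37.01 MPa


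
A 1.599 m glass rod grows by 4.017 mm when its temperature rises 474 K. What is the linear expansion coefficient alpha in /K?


Rearrange dL = alpha * L0 * dT for alpha:
  alpha = dL / (L0 * dT)
  alpha = (4.017 / 1000) / (1.599 * 474) = 0.0000053 /K = 5.3 x 10^-6 /K

5.3 x 10^-6 /K


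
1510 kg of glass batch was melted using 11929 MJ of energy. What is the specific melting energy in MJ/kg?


Rearrange E = m * s for s:
  s = E / m
  s = 11929 / 1510 = 7.9 MJ/kg

7.9 MJ/kg


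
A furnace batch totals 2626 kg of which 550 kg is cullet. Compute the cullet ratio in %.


Cullet ratio = (cullet mass / total batch mass) * 100
  Ratio = 550 / 2626 * 100 = 20.94%

20.94%


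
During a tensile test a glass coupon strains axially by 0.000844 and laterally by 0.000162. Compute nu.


Poisson's ratio: nu = lateral strain / axial strain
  nu = 0.000162 / 0.000844 = 0.1919

0.1919


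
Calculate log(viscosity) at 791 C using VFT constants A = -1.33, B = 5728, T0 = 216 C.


VFT equation: log(eta) = A + B / (T - T0)
  T - T0 = 791 - 216 = 575
  B / (T - T0) = 5728 / 575 = 9.962
  log(eta) = -1.33 + 9.962 = 8.632

8.632


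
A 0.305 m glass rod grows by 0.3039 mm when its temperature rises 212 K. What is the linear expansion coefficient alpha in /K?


Rearrange dL = alpha * L0 * dT for alpha:
  alpha = dL / (L0 * dT)
  alpha = (0.3039 / 1000) / (0.305 * 212) = 0.0000047 /K = 4.7 x 10^-6 /K

4.7 x 10^-6 /K


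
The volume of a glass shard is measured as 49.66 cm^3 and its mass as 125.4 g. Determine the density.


Use the definition of density:
  rho = mass / volume
  rho = 125.4 / 49.66 = 2.525 g/cm^3

2.525 g/cm^3


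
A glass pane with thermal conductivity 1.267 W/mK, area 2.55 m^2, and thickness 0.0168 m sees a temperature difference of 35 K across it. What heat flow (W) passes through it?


Fourier's law: Q = k * A * dT / t
  Q = 1.267 * 2.55 * 35 / 0.0168
  Q = 113.07975 / 0.0168 = 6730.9 W

6730.9 W


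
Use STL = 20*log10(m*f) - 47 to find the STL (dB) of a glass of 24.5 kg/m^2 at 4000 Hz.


Mass law: STL = 20 * log10(m * f) - 47
  m * f = 24.5 * 4000 = 98000
  log10(98000) = 4.99123
  STL = 20 * 4.99123 - 47 = 99.8246 - 47 = 52.8 dB

52.8 dB
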